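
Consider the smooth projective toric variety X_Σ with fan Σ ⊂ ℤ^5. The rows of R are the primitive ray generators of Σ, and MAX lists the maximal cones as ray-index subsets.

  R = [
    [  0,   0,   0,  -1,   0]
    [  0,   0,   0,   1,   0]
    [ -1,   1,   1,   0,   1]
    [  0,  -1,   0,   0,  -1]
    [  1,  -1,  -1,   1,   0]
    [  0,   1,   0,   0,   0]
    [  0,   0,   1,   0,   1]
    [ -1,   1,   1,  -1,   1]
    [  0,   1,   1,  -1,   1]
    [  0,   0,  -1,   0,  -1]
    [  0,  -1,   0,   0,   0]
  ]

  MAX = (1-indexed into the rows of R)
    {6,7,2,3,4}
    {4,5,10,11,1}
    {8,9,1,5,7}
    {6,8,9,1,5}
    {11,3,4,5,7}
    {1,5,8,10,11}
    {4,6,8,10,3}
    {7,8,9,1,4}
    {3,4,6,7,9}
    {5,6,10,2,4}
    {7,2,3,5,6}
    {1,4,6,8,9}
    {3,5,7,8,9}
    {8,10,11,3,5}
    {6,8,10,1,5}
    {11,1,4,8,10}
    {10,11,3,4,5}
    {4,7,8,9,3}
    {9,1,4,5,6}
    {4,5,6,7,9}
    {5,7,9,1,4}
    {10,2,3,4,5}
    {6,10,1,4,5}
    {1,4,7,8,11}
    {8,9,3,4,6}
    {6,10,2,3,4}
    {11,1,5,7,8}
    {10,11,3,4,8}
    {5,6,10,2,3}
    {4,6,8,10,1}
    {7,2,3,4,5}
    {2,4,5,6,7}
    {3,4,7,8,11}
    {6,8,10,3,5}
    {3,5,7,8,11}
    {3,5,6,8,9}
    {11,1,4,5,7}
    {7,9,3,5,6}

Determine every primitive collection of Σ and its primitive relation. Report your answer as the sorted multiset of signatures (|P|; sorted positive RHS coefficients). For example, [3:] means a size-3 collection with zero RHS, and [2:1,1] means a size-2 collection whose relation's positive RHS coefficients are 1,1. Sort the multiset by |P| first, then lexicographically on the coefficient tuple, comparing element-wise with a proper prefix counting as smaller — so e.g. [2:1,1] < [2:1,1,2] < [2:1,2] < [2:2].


Primitive collections (14):

  {1,2}:  v_{1} + v_{2} = 0 ; sig = [2:]
  {6,11}:  v_{6} + v_{11} = 0 ; sig = [2:]
  {7,10}:  v_{7} + v_{10} = 0 ; sig = [2:]
  {1,3}:  v_{1} + v_{3} = v_{8} ; sig = [2:1]
  {2,8}:  v_{2} + v_{8} = v_{3} ; sig = [2:1]
  {2,9}:  v_{2} + v_{9} = v_{6} + v_{7} ; sig = [2:1,1]
  {9,10}:  v_{9} + v_{10} = v_{1} + v_{6} ; sig = [2:1,1]
  {9,11}:  v_{9} + v_{11} = v_{1} + v_{7} ; sig = [2:1,1]
  {2,11}:  v_{2} + v_{11} = v_{3} + v_{4} + v_{5} ; sig = [2:1,1,1]
  {1,6,7}:  v_{1} + v_{6} + v_{7} = v_{9} ; sig = [3:1]
  {4,5,8}:  v_{4} + v_{5} + v_{8} = v_{11} ; sig = [3:1]
  {6,7,8}:  v_{6} + v_{7} + v_{8} = v_{3} + v_{9} ; sig = [3:1,1]
  {3,4,5,6}:  v_{3} + v_{4} + v_{5} + v_{6} = v_{2} ; sig = [4:1]
  {3,4,5,9}:  v_{3} + v_{4} + v_{5} + v_{9} = v_{7} ; sig = [4:1]

Hence PRS(X_Σ) =
    |P|=2: 9 collections, coeffs (), (), (), (1), (1), (1,1), (1,1), (1,1), (1,1,1)
    |P|=3: 3 collections, coeffs (1), (1), (1,1)
    |P|=4: 2 collections, coeffs (1), (1)


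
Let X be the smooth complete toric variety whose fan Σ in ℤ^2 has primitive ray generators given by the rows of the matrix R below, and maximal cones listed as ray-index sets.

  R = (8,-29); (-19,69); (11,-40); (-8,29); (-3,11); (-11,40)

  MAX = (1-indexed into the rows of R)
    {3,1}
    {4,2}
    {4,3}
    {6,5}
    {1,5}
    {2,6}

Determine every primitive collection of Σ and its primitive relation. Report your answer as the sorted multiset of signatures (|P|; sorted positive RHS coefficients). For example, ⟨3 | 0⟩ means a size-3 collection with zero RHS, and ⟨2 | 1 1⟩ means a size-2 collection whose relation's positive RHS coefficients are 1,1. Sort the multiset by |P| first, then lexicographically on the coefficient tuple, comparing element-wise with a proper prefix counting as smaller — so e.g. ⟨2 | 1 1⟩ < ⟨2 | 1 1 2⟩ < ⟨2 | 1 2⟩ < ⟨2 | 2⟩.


Σ has 9 primitive collections:

  • {1,4}:  v_{1} + v_{4} = 0  →  sig = ⟨2 | 0⟩
  • {3,6}:  v_{3} + v_{6} = 0  →  sig = ⟨2 | 0⟩
  • {1,2}:  v_{1} + v_{2} = v_{6}  →  sig = ⟨2 | 1⟩
  • {1,6}:  v_{1} + v_{6} = v_{5}  →  sig = ⟨2 | 1⟩
  • {2,3}:  v_{2} + v_{3} = v_{4}  →  sig = ⟨2 | 1⟩
  • {3,5}:  v_{3} + v_{5} = v_{1}  →  sig = ⟨2 | 1⟩
  • {4,5}:  v_{4} + v_{5} = v_{6}  →  sig = ⟨2 | 1⟩
  • {4,6}:  v_{4} + v_{6} = v_{2}  →  sig = ⟨2 | 1⟩
  • {2,5}:  v_{2} + v_{5} = 2·v_{6}  →  sig = ⟨2 | 2⟩

Sorted signature multiset PRS(X):
[⟨2 | 0⟩, ⟨2 | 0⟩, ⟨2 | 1⟩, ⟨2 | 1⟩, ⟨2 | 1⟩, ⟨2 | 1⟩, ⟨2 | 1⟩, ⟨2 | 1⟩, ⟨2 | 2⟩]


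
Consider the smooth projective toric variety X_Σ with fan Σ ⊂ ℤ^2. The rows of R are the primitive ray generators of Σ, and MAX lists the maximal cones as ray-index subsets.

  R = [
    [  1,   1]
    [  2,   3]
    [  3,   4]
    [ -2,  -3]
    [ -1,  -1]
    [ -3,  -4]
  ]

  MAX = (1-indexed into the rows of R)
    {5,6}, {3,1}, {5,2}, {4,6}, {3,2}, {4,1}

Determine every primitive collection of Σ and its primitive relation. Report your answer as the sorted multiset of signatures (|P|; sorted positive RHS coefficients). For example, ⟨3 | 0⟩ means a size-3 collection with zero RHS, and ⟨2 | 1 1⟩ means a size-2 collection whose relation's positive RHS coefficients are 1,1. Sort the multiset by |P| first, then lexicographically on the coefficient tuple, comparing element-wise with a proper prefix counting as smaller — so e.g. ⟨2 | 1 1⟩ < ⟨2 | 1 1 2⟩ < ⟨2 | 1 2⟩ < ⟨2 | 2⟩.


Δ(Σ) — 6 vertices, 9 min non-faces:

  • {1,5}:  v_{1} + v_{5} = 0  ⇒ sig = ⟨2 | 0⟩
  • {2,4}:  v_{2} + v_{4} = 0  ⇒ sig = ⟨2 | 0⟩
  • {3,6}:  v_{3} + v_{6} = 0  ⇒ sig = ⟨2 | 0⟩
  • {1,2}:  v_{1} + v_{2} = v_{3}  ⇒ sig = ⟨2 | 1⟩
  • {1,6}:  v_{1} + v_{6} = v_{4}  ⇒ sig = ⟨2 | 1⟩
  • {2,6}:  v_{2} + v_{6} = v_{5}  ⇒ sig = ⟨2 | 1⟩
  • {3,4}:  v_{3} + v_{4} = v_{1}  ⇒ sig = ⟨2 | 1⟩
  • {3,5}:  v_{3} + v_{5} = v_{2}  ⇒ sig = ⟨2 | 1⟩
  • {4,5}:  v_{4} + v_{5} = v_{6}  ⇒ sig = ⟨2 | 1⟩

Sorted signature multiset PRS(X):
[⟨2 | 0⟩, ⟨2 | 0⟩, ⟨2 | 0⟩, ⟨2 | 1⟩, ⟨2 | 1⟩, ⟨2 | 1⟩, ⟨2 | 1⟩, ⟨2 | 1⟩, ⟨2 | 1⟩]


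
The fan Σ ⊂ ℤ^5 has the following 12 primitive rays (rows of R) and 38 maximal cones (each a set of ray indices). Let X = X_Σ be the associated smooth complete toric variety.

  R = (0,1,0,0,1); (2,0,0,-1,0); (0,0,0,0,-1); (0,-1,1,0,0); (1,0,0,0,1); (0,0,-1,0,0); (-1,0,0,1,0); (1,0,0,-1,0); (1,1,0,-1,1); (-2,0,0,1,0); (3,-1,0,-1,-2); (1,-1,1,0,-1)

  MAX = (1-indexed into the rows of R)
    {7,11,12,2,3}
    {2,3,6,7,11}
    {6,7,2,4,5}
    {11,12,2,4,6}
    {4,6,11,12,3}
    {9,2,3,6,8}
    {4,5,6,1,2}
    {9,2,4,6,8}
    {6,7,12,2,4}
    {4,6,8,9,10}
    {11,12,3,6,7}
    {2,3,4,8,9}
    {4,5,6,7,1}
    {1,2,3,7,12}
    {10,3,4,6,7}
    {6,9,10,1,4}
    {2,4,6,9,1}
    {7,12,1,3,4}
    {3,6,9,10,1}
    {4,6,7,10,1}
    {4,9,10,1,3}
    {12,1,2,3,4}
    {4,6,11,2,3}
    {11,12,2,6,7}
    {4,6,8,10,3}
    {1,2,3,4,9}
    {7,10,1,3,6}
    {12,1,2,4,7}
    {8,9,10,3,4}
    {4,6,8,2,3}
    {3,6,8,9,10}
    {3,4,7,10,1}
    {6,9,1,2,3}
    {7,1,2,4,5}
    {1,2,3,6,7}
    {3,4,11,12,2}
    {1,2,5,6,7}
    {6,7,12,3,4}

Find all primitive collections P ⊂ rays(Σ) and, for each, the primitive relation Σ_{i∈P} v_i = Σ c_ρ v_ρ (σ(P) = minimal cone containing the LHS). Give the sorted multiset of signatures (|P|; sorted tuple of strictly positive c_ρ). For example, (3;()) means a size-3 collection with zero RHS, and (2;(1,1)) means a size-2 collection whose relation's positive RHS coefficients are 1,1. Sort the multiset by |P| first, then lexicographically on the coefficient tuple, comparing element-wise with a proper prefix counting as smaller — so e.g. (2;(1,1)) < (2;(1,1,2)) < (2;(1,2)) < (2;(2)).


Δ(Σ) — 12 vertices, 24 min non-faces:

  P = {2,10}:  v_{2} + v_{10} = 0  so sig = (2;())
  P = {7,8}:  v_{7} + v_{8} = 0  so sig = (2;())
  P = {1,8}:  v_{1} + v_{8} = v_{9}  so sig = (2;(1))
  P = {7,9}:  v_{7} + v_{9} = v_{1}  so sig = (2;(1))
  P = {3,5}:  v_{3} + v_{5} = v_{2} + v_{7}  so sig = (2;(1,1))
  P = {8,12}:  v_{8} + v_{12} = v_{2} + v_{3} + v_{4}  so sig = (2;(1,1,1))
  P = {10,11}:  v_{10} + v_{11} = v_{3} + v_{6} + v_{12}  so sig = (2;(1,1,1))
  P = {10,12}:  v_{10} + v_{12} = v_{3} + v_{4} + v_{7}  so sig = (2;(1,1,1))
  P = {5,8}:  v_{5} + v_{8} = v_{1} + v_{2} + v_{4} + v_{6}  so sig = (2;(1,1,1,1))
  P = {5,10}:  v_{5} + v_{10} = v_{1} + v_{4} + v_{6} + v_{7}  so sig = (2;(1,1,1,1))
  P = {9,12}:  v_{9} + v_{12} = v_{1} + v_{2} + v_{3} + v_{4}  so sig = (2;(1,1,1,1))
  P = {5,9}:  v_{5} + v_{9} = 2·v_{1} + v_{2} + v_{4} + v_{6}  so sig = (2;(1,1,1,2))
  P = {5,11}:  v_{5} + v_{11} = 2·v_{2} + v_{6} + v_{7} + v_{12}  so sig = (2;(1,1,1,2))
  P = {1,11}:  v_{1} + v_{11} = 2·v_{2} + v_{3} + v_{7}  so sig = (2;(1,1,2))
  P = {8,11}:  v_{8} + v_{11} = 2·v_{2} + 2·v_{3} + v_{4} + v_{6}  so sig = (2;(1,1,2,2))
  P = {9,11}:  v_{9} + v_{11} = 2·v_{2} + v_{3}  so sig = (2;(1,2))
  P = {5,12}:  v_{5} + v_{12} = 2·v_{2} + v_{4} + 2·v_{7}  so sig = (2;(1,2,2))
  P = {1,6,12}:  v_{1} + v_{6} + v_{12} = v_{2} + v_{7}  so sig = (3;(1,1))
  P = {4,7,11}:  v_{4} + v_{7} + v_{11} = v_{6} + 2·v_{12}  so sig = (3;(1,2))
  P = {1,3,4,6}:  v_{1} + v_{3} + v_{4} + v_{6} = 0  so sig = (4;())
  P = {2,3,4,7}:  v_{2} + v_{3} + v_{4} + v_{7} = v_{12}  so sig = (4;(1))
  P = {2,3,6,12}:  v_{2} + v_{3} + v_{6} + v_{12} = v_{11}  so sig = (4;(1))
  P = {3,4,6,9}:  v_{3} + v_{4} + v_{6} + v_{9} = v_{8}  so sig = (4;(1))
  P = {1,2,4,6,7}:  v_{1} + v_{2} + v_{4} + v_{6} + v_{7} = v_{5}  so sig = (5;(1))

Sorted signature multiset PRS(X):
    |P|=2: 17 collections, coeffs (), (), (1), (1), (1,1), (1,1,1), (1,1,1), (1,1,1), (1,1,1,1), (1,1,1,1), (1,1,1,1), (1,1,1,2), (1,1,1,2), (1,1,2), (1,1,2,2), (1,2), (1,2,2)
    |P|=3: 2 collections, coeffs (1,1), (1,2)
    |P|=4: 4 collections, coeffs (), (1), (1), (1)
    |P|=5: 1 collection, coeffs (1)


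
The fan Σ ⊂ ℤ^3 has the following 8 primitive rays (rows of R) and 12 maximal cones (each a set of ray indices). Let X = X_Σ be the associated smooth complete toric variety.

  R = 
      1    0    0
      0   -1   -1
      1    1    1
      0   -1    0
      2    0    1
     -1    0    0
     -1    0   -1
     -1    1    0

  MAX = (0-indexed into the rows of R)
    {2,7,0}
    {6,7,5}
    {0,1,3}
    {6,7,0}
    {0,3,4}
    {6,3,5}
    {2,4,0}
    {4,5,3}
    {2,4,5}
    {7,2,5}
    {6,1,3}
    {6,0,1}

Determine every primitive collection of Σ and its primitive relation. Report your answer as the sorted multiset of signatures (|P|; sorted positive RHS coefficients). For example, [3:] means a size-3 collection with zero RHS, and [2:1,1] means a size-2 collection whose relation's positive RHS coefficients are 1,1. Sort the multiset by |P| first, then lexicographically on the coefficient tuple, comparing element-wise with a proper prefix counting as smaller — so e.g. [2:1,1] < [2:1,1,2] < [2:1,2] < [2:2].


Δ(Σ) — 8 vertices, 11 min non-faces:

  {0,5}:  v_{0} + v_{5} = 0 — sig = [2:]
  {1,2}:  v_{1} + v_{2} = v_{0} — sig = [2:1]
  {1,7}:  v_{1} + v_{7} = v_{6} — sig = [2:1]
  {3,7}:  v_{3} + v_{7} = v_{5} — sig = [2:1]
  {4,6}:  v_{4} + v_{6} = v_{0} — sig = [2:1]
  {4,7}:  v_{4} + v_{7} = v_{2} — sig = [2:1]
  {1,5}:  v_{1} + v_{5} = v_{3} + v_{6} — sig = [2:1,1]
  {2,3}:  v_{2} + v_{3} = v_{4} + v_{5} — sig = [2:1,1]
  {2,6}:  v_{2} + v_{6} = v_{0} + v_{7} — sig = [2:1,1]
  {1,4}:  v_{1} + v_{4} = 2·v_{0} + v_{3} — sig = [2:1,2]
  {0,3,6}:  v_{0} + v_{3} + v_{6} = v_{1} — sig = [3:1]

Hence PRS(X_Σ) =
[[2:], [2:1], [2:1], [2:1], [2:1], [2:1], [2:1,1], [2:1,1], [2:1,1], [2:1,2], [3:1]]


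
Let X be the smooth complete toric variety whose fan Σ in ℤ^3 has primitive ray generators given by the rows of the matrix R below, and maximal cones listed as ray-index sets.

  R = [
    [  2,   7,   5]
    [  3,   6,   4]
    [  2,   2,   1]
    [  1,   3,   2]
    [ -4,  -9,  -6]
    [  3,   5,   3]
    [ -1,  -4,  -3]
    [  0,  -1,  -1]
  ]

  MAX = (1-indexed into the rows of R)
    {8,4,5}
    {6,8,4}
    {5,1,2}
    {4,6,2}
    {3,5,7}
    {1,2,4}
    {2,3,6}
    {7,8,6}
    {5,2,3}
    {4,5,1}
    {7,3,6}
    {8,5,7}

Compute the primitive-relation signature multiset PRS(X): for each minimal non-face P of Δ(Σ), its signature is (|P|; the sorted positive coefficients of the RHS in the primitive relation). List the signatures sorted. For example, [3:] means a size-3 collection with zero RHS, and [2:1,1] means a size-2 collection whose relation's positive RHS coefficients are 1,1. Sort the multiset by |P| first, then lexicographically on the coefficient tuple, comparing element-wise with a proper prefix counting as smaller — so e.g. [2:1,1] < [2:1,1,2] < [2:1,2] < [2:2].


11 collections generate NE(X_Σ); each relation:

  P={1,7}:  v_{1} + v_{7} = v_{4} — sig = [2:1]
  P={2,7}:  v_{2} + v_{7} = v_{3} — sig = [2:1]
  P={2,8}:  v_{2} + v_{8} = v_{6} — sig = [2:1]
  P={3,4}:  v_{3} + v_{4} = v_{6} — sig = [2:1]
  P={4,7}:  v_{4} + v_{7} = v_{8} — sig = [2:1]
  P={5,6}:  v_{5} + v_{6} = v_{7} — sig = [2:1]
  P={1,3}:  v_{1} + v_{3} = v_{2} + v_{4} — sig = [2:1,1]
  P={3,8}:  v_{3} + v_{8} = v_{6} + v_{7} — sig = [2:1,1]
  P={1,6}:  v_{1} + v_{6} = v_{2} + 2·v_{4} — sig = [2:1,2]
  P={1,8}:  v_{1} + v_{8} = 2·v_{4} — sig = [2:2]
  P={2,4,5}:  v_{2} + v_{4} + v_{5} = 0 — sig = [3:]

so the primitive-relation signature multiset is
    [2:1]
    [2:1]
    [2:1]
    [2:1]
    [2:1]
    [2:1]
    [2:1,1]
    [2:1,1]
    [2:1,2]
    [2:2]
    [3:]


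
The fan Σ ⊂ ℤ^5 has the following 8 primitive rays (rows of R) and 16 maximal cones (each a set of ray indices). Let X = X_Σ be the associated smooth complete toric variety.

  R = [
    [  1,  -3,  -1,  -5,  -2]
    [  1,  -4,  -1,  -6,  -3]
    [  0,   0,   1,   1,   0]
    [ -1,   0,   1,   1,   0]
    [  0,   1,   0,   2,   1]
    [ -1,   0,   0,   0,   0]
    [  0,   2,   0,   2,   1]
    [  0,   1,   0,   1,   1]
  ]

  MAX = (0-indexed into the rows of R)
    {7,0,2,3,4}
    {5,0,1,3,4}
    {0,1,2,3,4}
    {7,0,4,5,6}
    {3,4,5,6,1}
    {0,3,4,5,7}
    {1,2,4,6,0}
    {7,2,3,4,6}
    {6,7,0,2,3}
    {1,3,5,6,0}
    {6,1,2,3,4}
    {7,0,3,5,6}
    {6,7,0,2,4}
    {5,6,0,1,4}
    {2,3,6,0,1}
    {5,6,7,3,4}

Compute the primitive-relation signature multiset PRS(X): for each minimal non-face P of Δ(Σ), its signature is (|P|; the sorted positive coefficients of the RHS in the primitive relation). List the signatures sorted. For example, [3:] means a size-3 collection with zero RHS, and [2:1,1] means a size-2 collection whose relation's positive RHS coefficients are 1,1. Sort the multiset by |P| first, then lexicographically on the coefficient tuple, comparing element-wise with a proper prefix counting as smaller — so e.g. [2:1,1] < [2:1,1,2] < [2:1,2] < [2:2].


3 minimal non-faces of Δ(Σ) (on 8 rays):

  P={1,7}:  v_{1} + v_{7} = v_{0}  →  sig = [2:1]
  P={2,5}:  v_{2} + v_{5} = v_{3}  →  sig = [2:1]
  P={0,3,4,6}:  v_{0} + v_{3} + v_{4} + v_{6} = 0  →  sig = [4:]

Hence PRS(X_Σ) =
{ [2:1] ×2,  [4:] }


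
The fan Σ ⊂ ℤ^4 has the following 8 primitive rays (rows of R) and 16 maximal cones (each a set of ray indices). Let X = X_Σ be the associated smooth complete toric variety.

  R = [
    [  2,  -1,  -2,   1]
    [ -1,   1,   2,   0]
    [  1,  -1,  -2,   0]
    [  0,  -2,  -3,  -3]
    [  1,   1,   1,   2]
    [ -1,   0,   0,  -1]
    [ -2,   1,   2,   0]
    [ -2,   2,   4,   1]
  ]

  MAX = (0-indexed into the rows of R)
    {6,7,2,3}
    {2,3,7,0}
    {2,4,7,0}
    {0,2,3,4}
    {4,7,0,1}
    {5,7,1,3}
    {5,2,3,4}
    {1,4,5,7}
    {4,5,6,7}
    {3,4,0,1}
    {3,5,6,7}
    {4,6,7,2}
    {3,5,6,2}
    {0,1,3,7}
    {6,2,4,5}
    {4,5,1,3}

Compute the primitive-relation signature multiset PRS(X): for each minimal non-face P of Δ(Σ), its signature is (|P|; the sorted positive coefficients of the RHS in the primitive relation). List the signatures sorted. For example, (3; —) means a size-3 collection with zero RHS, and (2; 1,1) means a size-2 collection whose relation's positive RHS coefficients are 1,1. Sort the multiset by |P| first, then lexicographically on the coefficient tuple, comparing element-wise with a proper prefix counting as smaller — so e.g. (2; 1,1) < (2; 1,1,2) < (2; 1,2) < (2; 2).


7 minimal non-faces of Δ(Σ) (on 8 rays):

  • {1,2}:  v_{1} + v_{2} = 0  ⟹  sig = (2; —)
  • {0,5}:  v_{0} + v_{5} = v_{2}  ⟹  sig = (2; 1)
  • {1,6}:  v_{1} + v_{6} = v_{5} + v_{7}  ⟹  sig = (2; 1,1)
  • {0,6}:  v_{0} + v_{6} = 2·v_{2} + v_{7}  ⟹  sig = (2; 1,2)
  • {2,5,7}:  v_{2} + v_{5} + v_{7} = v_{6}  ⟹  sig = (3; 1)
  • {3,4,6}:  v_{3} + v_{4} + v_{6} = v_{5}  ⟹  sig = (3; 1)
  • {3,4,7}:  v_{3} + v_{4} + v_{7} = v_{1}  ⟹  sig = (3; 1)

Hence PRS(X_Σ) =
    (2; —)
    (2; 1)
    (2; 1,1)
    (2; 1,2)
    (3; 1)
    (3; 1)
    (3; 1)


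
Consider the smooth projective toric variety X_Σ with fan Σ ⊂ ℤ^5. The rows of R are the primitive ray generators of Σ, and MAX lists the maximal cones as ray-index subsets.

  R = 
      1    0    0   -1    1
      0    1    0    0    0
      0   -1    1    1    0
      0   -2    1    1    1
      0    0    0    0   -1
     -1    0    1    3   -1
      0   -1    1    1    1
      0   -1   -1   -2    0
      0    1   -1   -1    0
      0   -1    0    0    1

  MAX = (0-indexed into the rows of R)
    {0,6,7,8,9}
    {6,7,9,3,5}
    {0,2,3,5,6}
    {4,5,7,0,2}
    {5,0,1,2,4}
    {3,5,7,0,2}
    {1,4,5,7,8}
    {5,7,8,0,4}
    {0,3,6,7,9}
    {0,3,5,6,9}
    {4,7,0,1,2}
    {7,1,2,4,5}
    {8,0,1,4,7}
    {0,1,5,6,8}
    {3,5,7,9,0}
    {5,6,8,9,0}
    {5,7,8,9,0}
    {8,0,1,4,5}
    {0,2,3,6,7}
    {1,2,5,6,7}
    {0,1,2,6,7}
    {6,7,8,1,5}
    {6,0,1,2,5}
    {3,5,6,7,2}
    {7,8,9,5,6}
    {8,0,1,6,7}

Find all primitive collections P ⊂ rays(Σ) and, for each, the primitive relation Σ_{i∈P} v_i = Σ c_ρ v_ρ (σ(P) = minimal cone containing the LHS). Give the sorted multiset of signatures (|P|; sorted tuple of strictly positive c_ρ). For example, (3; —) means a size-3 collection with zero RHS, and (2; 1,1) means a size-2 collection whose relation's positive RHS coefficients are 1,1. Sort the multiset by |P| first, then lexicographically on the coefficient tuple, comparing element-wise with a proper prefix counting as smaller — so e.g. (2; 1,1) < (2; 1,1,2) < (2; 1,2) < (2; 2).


Minimal non-faces — 10 found among 10 rays, 26 max cones:

  P = {2,8}:  v_{2} + v_{8} = 0 ; sig = (2; —)
  P = {1,3}:  v_{1} + v_{3} = v_{6} ; sig = (2; 1)
  P = {2,9}:  v_{2} + v_{9} = v_{3} ; sig = (2; 1)
  P = {3,8}:  v_{3} + v_{8} = v_{9} ; sig = (2; 1)
  P = {4,6}:  v_{4} + v_{6} = v_{2} ; sig = (2; 1)
  P = {1,9}:  v_{1} + v_{9} = v_{6} + v_{8} ; sig = (2; 1,1)
  P = {4,9}:  v_{4} + v_{9} = v_{0} + v_{5} + v_{7} ; sig = (2; 1,1,1)
  P = {3,4}:  v_{3} + v_{4} = v_{0} + v_{2} + v_{5} + v_{7} ; sig = (2; 1,1,1,1)
  P = {0,1,5,7}:  v_{0} + v_{1} + v_{5} + v_{7} = 0 ; sig = (4; —)
  P = {0,5,6,7}:  v_{0} + v_{5} + v_{6} + v_{7} = v_{3} ; sig = (4; 1)

Signatures (|P|; sorted positive RHS coefficients), sorted:
    (2; —)
    (2; 1)
    (2; 1)
    (2; 1)
    (2; 1)
    (2; 1,1)
    (2; 1,1,1)
    (2; 1,1,1,1)
    (4; —)
    (4; 1)


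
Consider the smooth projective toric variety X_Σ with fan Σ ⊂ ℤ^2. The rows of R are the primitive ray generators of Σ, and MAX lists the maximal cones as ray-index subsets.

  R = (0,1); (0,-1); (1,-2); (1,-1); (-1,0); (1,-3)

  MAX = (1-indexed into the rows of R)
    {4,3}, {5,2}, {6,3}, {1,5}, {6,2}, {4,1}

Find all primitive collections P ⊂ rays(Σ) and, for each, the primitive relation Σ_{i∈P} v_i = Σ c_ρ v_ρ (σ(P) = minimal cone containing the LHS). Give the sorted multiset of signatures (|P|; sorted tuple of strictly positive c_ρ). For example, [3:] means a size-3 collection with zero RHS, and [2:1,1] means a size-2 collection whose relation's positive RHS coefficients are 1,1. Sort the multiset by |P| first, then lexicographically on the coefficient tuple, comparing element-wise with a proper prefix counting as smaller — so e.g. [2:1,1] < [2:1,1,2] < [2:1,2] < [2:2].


The 9 primitive collections of Σ (r=6, n=2):

  P = {1,2}:  v_{1} + v_{2} = 0  ⟹  sig = [2:]
  P = {1,3}:  v_{1} + v_{3} = v_{4}  ⟹  sig = [2:1]
  P = {1,6}:  v_{1} + v_{6} = v_{3}  ⟹  sig = [2:1]
  P = {2,3}:  v_{2} + v_{3} = v_{6}  ⟹  sig = [2:1]
  P = {2,4}:  v_{2} + v_{4} = v_{3}  ⟹  sig = [2:1]
  P = {4,5}:  v_{4} + v_{5} = v_{2}  ⟹  sig = [2:1]
  P = {3,5}:  v_{3} + v_{5} = 2·v_{2}  ⟹  sig = [2:2]
  P = {4,6}:  v_{4} + v_{6} = 2·v_{3}  ⟹  sig = [2:2]
  P = {5,6}:  v_{5} + v_{6} = 3·v_{2}  ⟹  sig = [2:3]

Hence PRS(X_Σ) =
    |P|=2: 9 collections, coeffs (), (1), (1), (1), (1), (1), (2), (2), (3)


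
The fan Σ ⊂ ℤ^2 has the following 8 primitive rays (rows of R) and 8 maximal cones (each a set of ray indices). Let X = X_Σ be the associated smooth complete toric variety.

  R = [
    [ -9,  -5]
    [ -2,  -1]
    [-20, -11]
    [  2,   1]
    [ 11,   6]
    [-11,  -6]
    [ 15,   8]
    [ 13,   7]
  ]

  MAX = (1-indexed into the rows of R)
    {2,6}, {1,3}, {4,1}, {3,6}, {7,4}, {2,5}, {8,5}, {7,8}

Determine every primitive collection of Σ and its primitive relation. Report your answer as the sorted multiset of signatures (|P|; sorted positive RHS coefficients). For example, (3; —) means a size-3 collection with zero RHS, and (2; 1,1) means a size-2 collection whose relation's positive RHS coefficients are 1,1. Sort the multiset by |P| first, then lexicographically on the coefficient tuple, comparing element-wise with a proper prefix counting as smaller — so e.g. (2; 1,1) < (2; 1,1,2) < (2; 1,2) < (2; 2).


|primitive collections| = 20. Relations:

  • {2,4}:  v_{2} + v_{4} = 0  ⇒ sig = (2; —)
  • {5,6}:  v_{5} + v_{6} = 0  ⇒ sig = (2; —)
  • {1,2}:  v_{1} + v_{2} = v_{6}  ⇒ sig = (2; 1)
  • {1,5}:  v_{1} + v_{5} = v_{4}  ⇒ sig = (2; 1)
  • {1,6}:  v_{1} + v_{6} = v_{3}  ⇒ sig = (2; 1)
  • {2,7}:  v_{2} + v_{7} = v_{8}  ⇒ sig = (2; 1)
  • {2,8}:  v_{2} + v_{8} = v_{5}  ⇒ sig = (2; 1)
  • {3,5}:  v_{3} + v_{5} = v_{1}  ⇒ sig = (2; 1)
  • {4,5}:  v_{4} + v_{5} = v_{8}  ⇒ sig = (2; 1)
  • {4,6}:  v_{4} + v_{6} = v_{1}  ⇒ sig = (2; 1)
  • {4,8}:  v_{4} + v_{8} = v_{7}  ⇒ sig = (2; 1)
  • {6,8}:  v_{6} + v_{8} = v_{4}  ⇒ sig = (2; 1)
  • {3,8}:  v_{3} + v_{8} = v_{1} + v_{4}  ⇒ sig = (2; 1,1)
  • {3,7}:  v_{3} + v_{7} = v_{1} + 2·v_{4}  ⇒ sig = (2; 1,2)
  • {1,8}:  v_{1} + v_{8} = 2·v_{4}  ⇒ sig = (2; 2)
  • {2,3}:  v_{2} + v_{3} = 2·v_{6}  ⇒ sig = (2; 2)
  • {3,4}:  v_{3} + v_{4} = 2·v_{1}  ⇒ sig = (2; 2)
  • {5,7}:  v_{5} + v_{7} = 2·v_{8}  ⇒ sig = (2; 2)
  • {6,7}:  v_{6} + v_{7} = 2·v_{4}  ⇒ sig = (2; 2)
  • {1,7}:  v_{1} + v_{7} = 3·v_{4}  ⇒ sig = (2; 3)

so the primitive-relation signature multiset is
{ (2; —) ×2,  (2; 1) ×10,  (2; 1,1),  (2; 1,2),  (2; 2) ×5,  (2; 3) }


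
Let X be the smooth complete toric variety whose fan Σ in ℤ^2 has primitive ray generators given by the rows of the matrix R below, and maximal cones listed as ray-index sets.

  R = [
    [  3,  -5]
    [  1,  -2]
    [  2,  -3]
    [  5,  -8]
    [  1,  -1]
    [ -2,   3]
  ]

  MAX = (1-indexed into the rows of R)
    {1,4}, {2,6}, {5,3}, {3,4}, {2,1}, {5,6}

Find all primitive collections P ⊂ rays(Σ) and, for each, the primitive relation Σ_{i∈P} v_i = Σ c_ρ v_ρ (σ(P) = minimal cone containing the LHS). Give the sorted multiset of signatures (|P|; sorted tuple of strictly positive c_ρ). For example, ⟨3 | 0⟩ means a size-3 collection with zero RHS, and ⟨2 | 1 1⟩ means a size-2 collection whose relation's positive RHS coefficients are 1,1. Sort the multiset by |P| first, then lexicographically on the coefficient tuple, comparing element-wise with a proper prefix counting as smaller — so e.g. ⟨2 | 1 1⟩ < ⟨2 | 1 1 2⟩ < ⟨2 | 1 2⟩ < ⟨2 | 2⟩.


The 9 primitive collections of Σ (r=6, n=2):

  • {3,6}:  v_{3} + v_{6} = 0  →  sig = ⟨2 | 0⟩
  • {1,3}:  v_{1} + v_{3} = v_{4}  →  sig = ⟨2 | 1⟩
  • {1,6}:  v_{1} + v_{6} = v_{2}  →  sig = ⟨2 | 1⟩
  • {2,3}:  v_{2} + v_{3} = v_{1}  →  sig = ⟨2 | 1⟩
  • {2,5}:  v_{2} + v_{5} = v_{3}  →  sig = ⟨2 | 1⟩
  • {4,6}:  v_{4} + v_{6} = v_{1}  →  sig = ⟨2 | 1⟩
  • {1,5}:  v_{1} + v_{5} = 2·v_{3}  →  sig = ⟨2 | 2⟩
  • {2,4}:  v_{2} + v_{4} = 2·v_{1}  →  sig = ⟨2 | 2⟩
  • {4,5}:  v_{4} + v_{5} = 3·v_{3}  →  sig = ⟨2 | 3⟩

Signatures (|P|; sorted positive RHS coefficients), sorted:
[⟨2 | 0⟩, ⟨2 | 1⟩, ⟨2 | 1⟩, ⟨2 | 1⟩, ⟨2 | 1⟩, ⟨2 | 1⟩, ⟨2 | 2⟩, ⟨2 | 2⟩, ⟨2 | 3⟩]


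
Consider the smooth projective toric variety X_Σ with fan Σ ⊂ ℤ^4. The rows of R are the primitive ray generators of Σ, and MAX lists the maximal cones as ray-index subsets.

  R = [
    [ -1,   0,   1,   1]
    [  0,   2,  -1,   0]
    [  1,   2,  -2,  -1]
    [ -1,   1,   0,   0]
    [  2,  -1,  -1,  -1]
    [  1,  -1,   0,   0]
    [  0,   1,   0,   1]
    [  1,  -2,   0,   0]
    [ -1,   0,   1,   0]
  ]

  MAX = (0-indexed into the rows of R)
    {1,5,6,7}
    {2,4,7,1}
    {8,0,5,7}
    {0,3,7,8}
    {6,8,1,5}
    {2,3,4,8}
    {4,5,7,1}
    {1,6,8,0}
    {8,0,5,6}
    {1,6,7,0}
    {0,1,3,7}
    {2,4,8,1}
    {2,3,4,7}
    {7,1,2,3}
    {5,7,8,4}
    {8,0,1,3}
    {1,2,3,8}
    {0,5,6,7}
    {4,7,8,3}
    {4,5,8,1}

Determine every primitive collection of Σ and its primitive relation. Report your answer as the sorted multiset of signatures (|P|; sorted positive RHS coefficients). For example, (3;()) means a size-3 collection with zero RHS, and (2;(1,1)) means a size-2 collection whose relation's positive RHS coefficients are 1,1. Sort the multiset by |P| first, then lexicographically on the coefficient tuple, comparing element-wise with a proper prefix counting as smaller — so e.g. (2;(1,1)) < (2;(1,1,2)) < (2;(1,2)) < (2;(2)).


Σ has 12 primitive collections:

  • {3,5}:  v_{3} + v_{5} = 0 ; sig = (2;())
  • {0,2}:  v_{0} + v_{2} = v_{1} ; sig = (2;(1))
  • {0,4}:  v_{0} + v_{4} = v_{5} ; sig = (2;(1))
  • {2,5}:  v_{2} + v_{5} = v_{1} + v_{4} ; sig = (2;(1,1))
  • {3,6}:  v_{3} + v_{6} = v_{0} + v_{1} ; sig = (2;(1,1))
  • {2,6}:  v_{2} + v_{6} = 2·v_{1} + v_{5} ; sig = (2;(1,2))
  • {4,6}:  v_{4} + v_{6} = v_{1} + 2·v_{5} ; sig = (2;(1,2))
  • {1,7,8}:  v_{1} + v_{7} + v_{8} = 0 ; sig = (3;())
  • {0,1,5}:  v_{0} + v_{1} + v_{5} = v_{6} ; sig = (3;(1))
  • {1,3,4}:  v_{1} + v_{3} + v_{4} = v_{2} ; sig = (3;(1))
  • {2,7,8}:  v_{2} + v_{7} + v_{8} = v_{3} + v_{4} ; sig = (3;(1,1))
  • {6,7,8}:  v_{6} + v_{7} + v_{8} = v_{0} + v_{5} ; sig = (3;(1,1))

Signatures (|P|; sorted positive RHS coefficients), sorted:
    (2;())
    (2;(1))
    (2;(1))
    (2;(1,1))
    (2;(1,1))
    (2;(1,2))
    (2;(1,2))
    (3;())
    (3;(1))
    (3;(1))
    (3;(1,1))
    (3;(1,1))


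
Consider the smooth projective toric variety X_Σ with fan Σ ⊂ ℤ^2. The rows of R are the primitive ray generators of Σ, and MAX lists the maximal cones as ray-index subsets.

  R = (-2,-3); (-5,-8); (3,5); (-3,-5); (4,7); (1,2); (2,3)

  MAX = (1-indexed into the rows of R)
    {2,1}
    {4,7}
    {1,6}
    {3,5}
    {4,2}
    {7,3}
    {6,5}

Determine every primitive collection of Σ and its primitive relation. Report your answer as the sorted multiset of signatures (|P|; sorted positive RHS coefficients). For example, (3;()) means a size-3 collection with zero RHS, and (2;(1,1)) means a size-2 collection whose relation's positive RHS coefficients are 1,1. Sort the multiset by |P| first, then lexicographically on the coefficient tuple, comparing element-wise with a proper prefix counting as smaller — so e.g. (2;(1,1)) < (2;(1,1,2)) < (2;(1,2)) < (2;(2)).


The 14 primitive collections of Σ (r=7, n=2):

  P={1,7}:  v_{1} + v_{7} = 0  ⇒ sig = (2;())
  P={3,4}:  v_{3} + v_{4} = 0  ⇒ sig = (2;())
  P={1,3}:  v_{1} + v_{3} = v_{6}  ⇒ sig = (2;(1))
  P={1,4}:  v_{1} + v_{4} = v_{2}  ⇒ sig = (2;(1))
  P={2,3}:  v_{2} + v_{3} = v_{1}  ⇒ sig = (2;(1))
  P={2,7}:  v_{2} + v_{7} = v_{4}  ⇒ sig = (2;(1))
  P={3,6}:  v_{3} + v_{6} = v_{5}  ⇒ sig = (2;(1))
  P={4,5}:  v_{4} + v_{5} = v_{6}  ⇒ sig = (2;(1))
  P={4,6}:  v_{4} + v_{6} = v_{1}  ⇒ sig = (2;(1))
  P={6,7}:  v_{6} + v_{7} = v_{3}  ⇒ sig = (2;(1))
  P={2,5}:  v_{2} + v_{5} = v_{1} + v_{6}  ⇒ sig = (2;(1,1))
  P={1,5}:  v_{1} + v_{5} = 2·v_{6}  ⇒ sig = (2;(2))
  P={2,6}:  v_{2} + v_{6} = 2·v_{1}  ⇒ sig = (2;(2))
  P={5,7}:  v_{5} + v_{7} = 2·v_{3}  ⇒ sig = (2;(2))

Signatures (|P|; sorted positive RHS coefficients), sorted:
    |P|=2: 14 collections, coeffs (), (), (1), (1), (1), (1), (1), (1), (1), (1), (1,1), (2), (2), (2)


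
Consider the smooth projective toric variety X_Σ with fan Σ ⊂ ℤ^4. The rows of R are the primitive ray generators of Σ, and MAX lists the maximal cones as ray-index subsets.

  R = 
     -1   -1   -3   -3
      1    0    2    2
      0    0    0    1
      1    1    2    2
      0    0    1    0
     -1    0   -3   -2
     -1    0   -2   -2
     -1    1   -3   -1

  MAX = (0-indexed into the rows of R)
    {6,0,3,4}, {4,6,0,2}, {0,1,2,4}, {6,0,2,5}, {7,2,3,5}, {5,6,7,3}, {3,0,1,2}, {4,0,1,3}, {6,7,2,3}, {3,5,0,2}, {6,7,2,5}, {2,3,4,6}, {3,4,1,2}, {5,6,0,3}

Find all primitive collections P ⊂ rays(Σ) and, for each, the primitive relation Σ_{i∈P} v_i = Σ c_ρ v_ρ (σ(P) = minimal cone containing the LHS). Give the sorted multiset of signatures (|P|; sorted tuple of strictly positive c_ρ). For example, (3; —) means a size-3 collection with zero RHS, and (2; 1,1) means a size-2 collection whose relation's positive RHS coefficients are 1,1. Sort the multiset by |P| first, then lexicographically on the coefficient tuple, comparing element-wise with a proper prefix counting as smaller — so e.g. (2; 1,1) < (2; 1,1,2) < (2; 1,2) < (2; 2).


The 9 primitive collections of Σ (r=8, n=4):

  {1,6}:  v_{1} + v_{6} = 0  so sig = (2; —)
  {4,5}:  v_{4} + v_{5} = v_{6}  so sig = (2; 1)
  {1,5}:  v_{1} + v_{5} = v_{0} + v_{2} + v_{3}  so sig = (2; 1,1,1)
  {1,7}:  v_{1} + v_{7} = v_{2} + v_{3} + v_{5}  so sig = (2; 1,1,1)
  {4,7}:  v_{4} + v_{7} = v_{2} + v_{3} + 2·v_{6}  so sig = (2; 1,1,2)
  {0,7}:  v_{0} + v_{7} = 2·v_{5}  so sig = (2; 2)
  {0,2,3,4}:  v_{0} + v_{2} + v_{3} + v_{4} = 0  so sig = (4; —)
  {0,2,3,6}:  v_{0} + v_{2} + v_{3} + v_{6} = v_{5}  so sig = (4; 1)
  {2,3,5,6}:  v_{2} + v_{3} + v_{5} + v_{6} = v_{7}  so sig = (4; 1)

Signatures (|P|; sorted positive RHS coefficients), sorted:
{ (2; —),  (2; 1),  (2; 1,1,1) ×2,  (2; 1,1,2),  (2; 2),  (4; —),  (4; 1) ×2 }


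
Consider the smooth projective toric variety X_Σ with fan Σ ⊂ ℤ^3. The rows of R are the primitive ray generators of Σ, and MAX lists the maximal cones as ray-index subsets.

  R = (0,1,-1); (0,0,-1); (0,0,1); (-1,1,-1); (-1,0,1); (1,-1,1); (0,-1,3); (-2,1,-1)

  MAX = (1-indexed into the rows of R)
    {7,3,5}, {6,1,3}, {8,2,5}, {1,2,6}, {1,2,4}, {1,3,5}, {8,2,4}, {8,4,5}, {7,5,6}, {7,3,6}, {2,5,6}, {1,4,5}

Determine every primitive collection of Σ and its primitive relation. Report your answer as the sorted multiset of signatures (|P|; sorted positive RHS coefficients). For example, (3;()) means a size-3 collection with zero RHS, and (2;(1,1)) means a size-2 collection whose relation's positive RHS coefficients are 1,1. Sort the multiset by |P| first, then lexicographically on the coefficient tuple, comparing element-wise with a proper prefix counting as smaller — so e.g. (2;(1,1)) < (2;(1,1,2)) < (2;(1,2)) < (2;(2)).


Σ has 14 primitive collections:

  • {2,3}:  v_{2} + v_{3} = 0 — sig = (2;())
  • {4,6}:  v_{4} + v_{6} = 0 — sig = (2;())
  • {2,7}:  v_{2} + v_{7} = v_{5} + v_{6} — sig = (2;(1,1))
  • {3,4}:  v_{3} + v_{4} = v_{1} + v_{5} — sig = (2;(1,1))
  • {3,8}:  v_{3} + v_{8} = v_{4} + v_{5} — sig = (2;(1,1))
  • {4,7}:  v_{4} + v_{7} = v_{3} + v_{5} — sig = (2;(1,1))
  • {6,8}:  v_{6} + v_{8} = v_{2} + v_{5} — sig = (2;(1,1))
  • {1,7}:  v_{1} + v_{7} = 2·v_{3} — sig = (2;(2))
  • {1,8}:  v_{1} + v_{8} = 2·v_{4} — sig = (2;(2))
  • {7,8}:  v_{7} + v_{8} = 2·v_{5} — sig = (2;(2))
  • {1,2,5}:  v_{1} + v_{2} + v_{5} = v_{4} — sig = (3;(1))
  • {1,5,6}:  v_{1} + v_{5} + v_{6} = v_{3} — sig = (3;(1))
  • {2,4,5}:  v_{2} + v_{4} + v_{5} = v_{8} — sig = (3;(1))
  • {3,5,6}:  v_{3} + v_{5} + v_{6} = v_{7} — sig = (3;(1))

Sorted signature multiset PRS(X):
[(2;()), (2;()), (2;(1,1)), (2;(1,1)), (2;(1,1)), (2;(1,1)), (2;(1,1)), (2;(2)), (2;(2)), (2;(2)), (3;(1)), (3;(1)), (3;(1)), (3;(1))]


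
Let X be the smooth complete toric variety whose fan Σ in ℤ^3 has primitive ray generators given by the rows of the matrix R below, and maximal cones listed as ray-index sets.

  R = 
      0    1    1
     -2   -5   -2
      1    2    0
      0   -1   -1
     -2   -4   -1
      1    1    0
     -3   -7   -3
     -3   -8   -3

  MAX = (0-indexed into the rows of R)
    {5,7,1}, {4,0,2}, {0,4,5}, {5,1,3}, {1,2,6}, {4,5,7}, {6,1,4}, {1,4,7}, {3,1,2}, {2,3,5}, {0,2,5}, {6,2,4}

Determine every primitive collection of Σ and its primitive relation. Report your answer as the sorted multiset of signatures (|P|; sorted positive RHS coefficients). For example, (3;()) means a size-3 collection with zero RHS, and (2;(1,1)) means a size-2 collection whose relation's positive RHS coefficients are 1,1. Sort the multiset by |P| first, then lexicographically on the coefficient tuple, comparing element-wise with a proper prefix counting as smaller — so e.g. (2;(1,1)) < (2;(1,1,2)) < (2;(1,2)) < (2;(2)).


14 collections generate NE(X_Σ); each relation:

  P = {0,3}:  v_{0} + v_{3} = 0  ⇒ sig = (2;())
  P = {0,1}:  v_{0} + v_{1} = v_{4}  ⇒ sig = (2;(1))
  P = {3,4}:  v_{3} + v_{4} = v_{1}  ⇒ sig = (2;(1))
  P = {2,7}:  v_{2} + v_{7} = v_{1} + v_{3}  ⇒ sig = (2;(1,1))
  P = {5,6}:  v_{5} + v_{6} = v_{1} + v_{3}  ⇒ sig = (2;(1,1))
  P = {0,6}:  v_{0} + v_{6} = v_{2} + 2·v_{4}  ⇒ sig = (2;(1,2))
  P = {0,7}:  v_{0} + v_{7} = 2·v_{4} + v_{5}  ⇒ sig = (2;(1,2))
  P = {3,6}:  v_{3} + v_{6} = 2·v_{1} + v_{2}  ⇒ sig = (2;(1,2))
  P = {3,7}:  v_{3} + v_{7} = 2·v_{1} + v_{5}  ⇒ sig = (2;(1,2))
  P = {6,7}:  v_{6} + v_{7} = 3·v_{1}  ⇒ sig = (2;(3))
  P = {1,2,4}:  v_{1} + v_{2} + v_{4} = v_{6}  ⇒ sig = (3;(1))
  P = {1,4,5}:  v_{1} + v_{4} + v_{5} = v_{7}  ⇒ sig = (3;(1))
  P = {2,4,5}:  v_{2} + v_{4} + v_{5} = v_{3}  ⇒ sig = (3;(1))
  P = {1,2,5}:  v_{1} + v_{2} + v_{5} = 2·v_{3}  ⇒ sig = (3;(2))

so the primitive-relation signature multiset is
    (2;())
    (2;(1))
    (2;(1))
    (2;(1,1))
    (2;(1,1))
    (2;(1,2))
    (2;(1,2))
    (2;(1,2))
    (2;(1,2))
    (2;(3))
    (3;(1))
    (3;(1))
    (3;(1))
    (3;(2))


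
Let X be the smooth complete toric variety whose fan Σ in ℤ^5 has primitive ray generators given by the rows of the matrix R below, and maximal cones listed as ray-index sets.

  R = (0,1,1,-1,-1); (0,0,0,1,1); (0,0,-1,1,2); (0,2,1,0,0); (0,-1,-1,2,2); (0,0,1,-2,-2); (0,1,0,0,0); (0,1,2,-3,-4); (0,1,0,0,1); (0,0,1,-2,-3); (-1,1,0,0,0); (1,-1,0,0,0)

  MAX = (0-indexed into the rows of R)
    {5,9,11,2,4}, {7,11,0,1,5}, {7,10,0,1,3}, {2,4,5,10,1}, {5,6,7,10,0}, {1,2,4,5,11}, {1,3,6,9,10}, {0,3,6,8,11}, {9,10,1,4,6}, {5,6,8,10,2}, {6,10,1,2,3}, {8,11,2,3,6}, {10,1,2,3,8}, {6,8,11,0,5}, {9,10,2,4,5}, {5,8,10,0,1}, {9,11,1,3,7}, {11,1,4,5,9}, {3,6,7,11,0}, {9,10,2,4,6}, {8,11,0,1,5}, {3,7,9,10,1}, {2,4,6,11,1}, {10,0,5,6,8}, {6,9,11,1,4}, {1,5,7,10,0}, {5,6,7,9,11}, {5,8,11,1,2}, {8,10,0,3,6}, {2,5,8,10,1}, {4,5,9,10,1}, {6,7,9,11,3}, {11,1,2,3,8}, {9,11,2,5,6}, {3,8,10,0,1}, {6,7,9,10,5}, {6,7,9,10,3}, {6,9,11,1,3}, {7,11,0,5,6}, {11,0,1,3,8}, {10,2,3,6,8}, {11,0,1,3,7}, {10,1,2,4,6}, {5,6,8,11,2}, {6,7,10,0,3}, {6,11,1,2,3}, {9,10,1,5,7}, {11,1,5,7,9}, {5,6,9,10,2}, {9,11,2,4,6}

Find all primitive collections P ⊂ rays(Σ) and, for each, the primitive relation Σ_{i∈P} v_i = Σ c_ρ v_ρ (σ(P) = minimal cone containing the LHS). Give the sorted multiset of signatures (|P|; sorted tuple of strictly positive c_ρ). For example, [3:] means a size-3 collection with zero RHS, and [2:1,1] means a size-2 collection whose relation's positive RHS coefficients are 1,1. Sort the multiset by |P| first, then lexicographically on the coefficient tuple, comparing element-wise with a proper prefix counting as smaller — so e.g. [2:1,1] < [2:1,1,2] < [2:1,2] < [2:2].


Primitive collections (18):

  P={10,11}:  v_{10} + v_{11} = 0  →  sig = [2:]
  P={0,2}:  v_{0} + v_{2} = v_{8}  →  sig = [2:1]
  P={0,4}:  v_{0} + v_{4} = v_{1}  →  sig = [2:1]
  P={0,9}:  v_{0} + v_{9} = v_{7}  →  sig = [2:1]
  P={2,7}:  v_{2} + v_{7} = v_{5} + v_{6}  →  sig = [2:1,1]
  P={4,7}:  v_{4} + v_{7} = v_{1} + v_{9}  →  sig = [2:1,1]
  P={4,8}:  v_{4} + v_{8} = v_{1} + v_{2}  →  sig = [2:1,1]
  P={8,9}:  v_{8} + v_{9} = v_{5} + v_{6}  →  sig = [2:1,1]
  P={7,8}:  v_{7} + v_{8} = v_{0} + v_{5} + v_{6}  →  sig = [2:1,1,1]
  P={3,4}:  v_{3} + v_{4} = 2·v_{1} + v_{6}  →  sig = [2:1,2]
  P={3,5}:  v_{3} + v_{5} = 2·v_{0}  →  sig = [2:2]
  P={1,2,9}:  v_{1} + v_{2} + v_{9} = 0  →  sig = [3:]
  P={4,5,6}:  v_{4} + v_{5} + v_{6} = 0  →  sig = [3:]
  P={0,1,6}:  v_{0} + v_{1} + v_{6} = v_{3}  →  sig = [3:1]
  P={1,5,6}:  v_{1} + v_{5} + v_{6} = v_{0}  →  sig = [3:1]
  P={1,6,7}:  v_{1} + v_{6} + v_{7} = v_{3} + v_{9}  →  sig = [3:1,1]
  P={1,6,8}:  v_{1} + v_{6} + v_{8} = v_{2} + v_{3}  →  sig = [3:1,1]
  P={2,3,9}:  v_{2} + v_{3} + v_{9} = v_{0} + v_{6}  →  sig = [3:1,1]

Hence PRS(X_Σ) =
[[2:], [2:1], [2:1], [2:1], [2:1,1], [2:1,1], [2:1,1], [2:1,1], [2:1,1,1], [2:1,2], [2:2], [3:], [3:], [3:1], [3:1], [3:1,1], [3:1,1], [3:1,1]]


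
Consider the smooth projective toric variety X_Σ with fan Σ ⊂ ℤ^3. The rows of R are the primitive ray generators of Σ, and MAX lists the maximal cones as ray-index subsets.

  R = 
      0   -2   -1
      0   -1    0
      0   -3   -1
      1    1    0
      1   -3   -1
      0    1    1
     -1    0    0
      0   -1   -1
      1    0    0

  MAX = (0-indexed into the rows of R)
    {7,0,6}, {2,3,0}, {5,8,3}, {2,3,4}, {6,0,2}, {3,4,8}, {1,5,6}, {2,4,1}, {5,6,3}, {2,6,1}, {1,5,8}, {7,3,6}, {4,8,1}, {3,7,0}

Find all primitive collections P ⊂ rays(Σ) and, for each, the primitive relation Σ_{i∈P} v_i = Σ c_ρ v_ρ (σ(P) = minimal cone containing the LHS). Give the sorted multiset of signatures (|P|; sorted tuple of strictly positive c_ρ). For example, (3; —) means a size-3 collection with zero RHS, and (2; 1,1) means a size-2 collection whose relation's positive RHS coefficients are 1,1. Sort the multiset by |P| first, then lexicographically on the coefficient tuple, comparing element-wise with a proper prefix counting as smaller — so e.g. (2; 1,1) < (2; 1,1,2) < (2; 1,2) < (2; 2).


Primitive collections (17):

  {5,7}:  v_{5} + v_{7} = 0  so sig = (2; —)
  {6,8}:  v_{6} + v_{8} = 0  so sig = (2; —)
  {0,1}:  v_{0} + v_{1} = v_{2}  so sig = (2; 1)
  {0,5}:  v_{0} + v_{5} = v_{1}  so sig = (2; 1)
  {1,3}:  v_{1} + v_{3} = v_{8}  so sig = (2; 1)
  {1,7}:  v_{1} + v_{7} = v_{0}  so sig = (2; 1)
  {2,8}:  v_{2} + v_{8} = v_{4}  so sig = (2; 1)
  {4,6}:  v_{4} + v_{6} = v_{2}  so sig = (2; 1)
  {0,8}:  v_{0} + v_{8} = v_{2} + v_{3}  so sig = (2; 1,1)
  {7,8}:  v_{7} + v_{8} = v_{0} + v_{3}  so sig = (2; 1,1)
  {4,7}:  v_{4} + v_{7} = v_{0} + v_{2} + v_{3}  so sig = (2; 1,1,1)
  {0,4}:  v_{0} + v_{4} = 2·v_{2} + v_{3}  so sig = (2; 1,2)
  {4,5}:  v_{4} + v_{5} = 2·v_{1} + v_{8}  so sig = (2; 1,2)
  {2,5}:  v_{2} + v_{5} = 2·v_{1}  so sig = (2; 2)
  {2,7}:  v_{2} + v_{7} = 2·v_{0}  so sig = (2; 2)
  {0,3,6}:  v_{0} + v_{3} + v_{6} = v_{7}  so sig = (3; 1)
  {2,3,6}:  v_{2} + v_{3} + v_{6} = v_{0}  so sig = (3; 1)

Hence PRS(X_Σ) =
{ (2; —) ×2,  (2; 1) ×6,  (2; 1,1) ×2,  (2; 1,1,1),  (2; 1,2) ×2,  (2; 2) ×2,  (3; 1) ×2 }


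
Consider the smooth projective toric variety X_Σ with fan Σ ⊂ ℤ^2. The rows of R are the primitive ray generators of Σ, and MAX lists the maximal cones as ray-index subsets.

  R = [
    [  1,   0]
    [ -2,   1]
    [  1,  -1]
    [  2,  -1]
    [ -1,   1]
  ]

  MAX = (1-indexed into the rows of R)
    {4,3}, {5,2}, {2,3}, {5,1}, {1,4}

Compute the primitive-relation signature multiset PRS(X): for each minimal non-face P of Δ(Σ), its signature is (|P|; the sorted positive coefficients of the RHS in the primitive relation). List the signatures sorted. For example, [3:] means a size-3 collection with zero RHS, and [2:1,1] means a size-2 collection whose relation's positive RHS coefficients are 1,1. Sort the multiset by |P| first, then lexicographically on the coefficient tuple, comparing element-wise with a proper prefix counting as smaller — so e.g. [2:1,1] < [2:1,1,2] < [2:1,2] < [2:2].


The 5 primitive collections of Σ (r=5, n=2):

  P={2,4}:  v_{2} + v_{4} = 0  ⟹  sig = [2:]
  P={3,5}:  v_{3} + v_{5} = 0  ⟹  sig = [2:]
  P={1,2}:  v_{1} + v_{2} = v_{5}  ⟹  sig = [2:1]
  P={1,3}:  v_{1} + v_{3} = v_{4}  ⟹  sig = [2:1]
  P={4,5}:  v_{4} + v_{5} = v_{1}  ⟹  sig = [2:1]

Sorted signature multiset PRS(X):
    [2:]
    [2:]
    [2:1]
    [2:1]
    [2:1]
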